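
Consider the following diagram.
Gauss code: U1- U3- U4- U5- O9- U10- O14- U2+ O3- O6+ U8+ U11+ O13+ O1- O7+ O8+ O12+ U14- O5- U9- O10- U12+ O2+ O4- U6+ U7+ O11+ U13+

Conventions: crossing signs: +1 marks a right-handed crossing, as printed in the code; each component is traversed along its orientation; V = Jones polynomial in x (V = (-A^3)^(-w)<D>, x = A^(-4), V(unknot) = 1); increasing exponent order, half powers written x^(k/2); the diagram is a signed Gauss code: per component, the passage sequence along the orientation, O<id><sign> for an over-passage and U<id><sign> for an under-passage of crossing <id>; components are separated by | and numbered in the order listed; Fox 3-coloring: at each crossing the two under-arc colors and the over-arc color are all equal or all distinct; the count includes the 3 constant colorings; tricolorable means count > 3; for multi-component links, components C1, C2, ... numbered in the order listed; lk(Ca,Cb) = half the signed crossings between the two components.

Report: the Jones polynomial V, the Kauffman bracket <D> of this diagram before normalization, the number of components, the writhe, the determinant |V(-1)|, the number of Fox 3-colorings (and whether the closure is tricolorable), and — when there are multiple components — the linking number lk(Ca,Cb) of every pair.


V(x) = x^-4 - 2x^-3 + 3x^-2 - 4x^-1 + 5 - 4x + 3x^2 - 2x^3 + x^4
bracket: A^-16 - 2A^-12 + 3A^-8 - 4A^-4 + 5 - 4A^4 + 3A^8 - 2A^12 + A^16, w = 0
1 component, writhe 0, over 14 crossings
det 25, colorings 3 of 3^14 — not tricolorable
observation: w = 0 (over 14 crossings) is diagram-only; (-A^3)^(0) removes it from V


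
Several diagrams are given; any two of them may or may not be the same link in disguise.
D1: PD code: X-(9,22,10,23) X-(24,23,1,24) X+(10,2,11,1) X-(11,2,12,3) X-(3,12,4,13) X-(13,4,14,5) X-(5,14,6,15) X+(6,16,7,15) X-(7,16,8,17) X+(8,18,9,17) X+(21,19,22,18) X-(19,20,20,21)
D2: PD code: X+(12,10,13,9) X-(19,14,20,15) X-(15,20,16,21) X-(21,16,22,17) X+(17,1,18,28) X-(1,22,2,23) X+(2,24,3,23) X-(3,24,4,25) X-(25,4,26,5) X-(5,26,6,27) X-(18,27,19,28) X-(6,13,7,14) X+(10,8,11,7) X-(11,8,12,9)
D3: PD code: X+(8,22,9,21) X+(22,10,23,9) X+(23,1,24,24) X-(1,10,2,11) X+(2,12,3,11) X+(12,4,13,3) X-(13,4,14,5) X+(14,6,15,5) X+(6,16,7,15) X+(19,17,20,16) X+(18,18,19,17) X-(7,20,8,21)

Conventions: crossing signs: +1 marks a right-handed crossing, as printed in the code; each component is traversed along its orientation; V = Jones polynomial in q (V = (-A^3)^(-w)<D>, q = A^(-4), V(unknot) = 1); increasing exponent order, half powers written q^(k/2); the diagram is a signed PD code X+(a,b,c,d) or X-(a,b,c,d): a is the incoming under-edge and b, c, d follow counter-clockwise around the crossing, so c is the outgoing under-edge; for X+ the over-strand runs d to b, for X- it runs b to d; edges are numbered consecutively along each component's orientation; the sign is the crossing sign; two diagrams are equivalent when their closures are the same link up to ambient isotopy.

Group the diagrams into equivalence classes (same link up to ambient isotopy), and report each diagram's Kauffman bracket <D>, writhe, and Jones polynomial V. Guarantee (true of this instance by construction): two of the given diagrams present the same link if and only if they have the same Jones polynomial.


classes: {D1} | {D2} | {D3}
V(D1) = -q^-4 + q^-3 + q^-1  [12 crossings, <D> = A^-8 + 1 - A^4, w = -4]
V(D2) = q^-8 - 2q^-7 + q^-6 - 2q^-5 + 2q^-4 + q^-2  (w -6, c 14, <D> = A^-10 + 2A^-2 - 2A^2 + A^6 - 2A^10 + A^14)
D3 (bracket -A^2 + A^6 + A^14; 12 crossings at w = +6): V = q + q^3 - q^4
note: 3 values of V(q) split the 3 diagrams


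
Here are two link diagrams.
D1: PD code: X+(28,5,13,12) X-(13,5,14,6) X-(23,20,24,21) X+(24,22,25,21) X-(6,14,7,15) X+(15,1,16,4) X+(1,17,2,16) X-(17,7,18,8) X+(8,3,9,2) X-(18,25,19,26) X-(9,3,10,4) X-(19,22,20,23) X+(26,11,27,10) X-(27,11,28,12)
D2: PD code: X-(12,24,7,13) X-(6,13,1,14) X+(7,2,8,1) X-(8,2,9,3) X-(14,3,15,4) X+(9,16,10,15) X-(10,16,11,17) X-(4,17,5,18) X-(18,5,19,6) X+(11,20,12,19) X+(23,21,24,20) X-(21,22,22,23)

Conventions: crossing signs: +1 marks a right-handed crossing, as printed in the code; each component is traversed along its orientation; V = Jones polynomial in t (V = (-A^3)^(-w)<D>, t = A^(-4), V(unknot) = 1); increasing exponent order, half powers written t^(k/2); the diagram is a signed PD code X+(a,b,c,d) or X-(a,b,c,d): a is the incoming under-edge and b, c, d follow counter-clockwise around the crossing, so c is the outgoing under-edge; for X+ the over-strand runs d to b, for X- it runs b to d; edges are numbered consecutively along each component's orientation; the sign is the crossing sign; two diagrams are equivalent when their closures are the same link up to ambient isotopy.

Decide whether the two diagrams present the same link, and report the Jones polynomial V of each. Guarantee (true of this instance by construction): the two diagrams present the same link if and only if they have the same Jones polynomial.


equivalent: no
V(D1) = t^-2 + 2 + t^2  (w -2, c 14, <D> = A^-14 + 2A^-6 + A^2)
V(D2) = t^-6 + t^-3 + t^-2 + t^-1  (w -4, c 12, <D> = A^-8 + A^-4 + 1 + A^12)
why: V(t) takes 2 values over 2 diagrams, fixing the grouping


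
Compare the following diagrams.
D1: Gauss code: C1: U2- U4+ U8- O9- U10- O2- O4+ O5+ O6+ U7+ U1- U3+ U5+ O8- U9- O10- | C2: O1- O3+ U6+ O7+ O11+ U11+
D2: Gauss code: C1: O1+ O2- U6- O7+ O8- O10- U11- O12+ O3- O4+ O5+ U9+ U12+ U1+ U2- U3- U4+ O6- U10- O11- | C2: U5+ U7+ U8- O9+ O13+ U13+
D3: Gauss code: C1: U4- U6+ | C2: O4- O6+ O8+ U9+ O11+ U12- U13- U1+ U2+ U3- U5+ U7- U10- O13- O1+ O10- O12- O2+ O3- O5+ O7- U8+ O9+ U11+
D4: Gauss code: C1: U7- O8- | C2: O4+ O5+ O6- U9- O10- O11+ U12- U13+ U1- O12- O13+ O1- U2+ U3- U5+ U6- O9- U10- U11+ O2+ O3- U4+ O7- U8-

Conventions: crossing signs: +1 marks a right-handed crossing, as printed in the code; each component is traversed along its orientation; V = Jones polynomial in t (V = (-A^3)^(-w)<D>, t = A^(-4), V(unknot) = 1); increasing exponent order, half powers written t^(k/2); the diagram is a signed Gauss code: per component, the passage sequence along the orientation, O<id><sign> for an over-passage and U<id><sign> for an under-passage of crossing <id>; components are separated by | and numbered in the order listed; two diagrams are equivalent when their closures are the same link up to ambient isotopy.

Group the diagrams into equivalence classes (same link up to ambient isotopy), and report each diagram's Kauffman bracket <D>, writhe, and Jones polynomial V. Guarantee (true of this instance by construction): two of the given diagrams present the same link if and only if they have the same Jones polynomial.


classes: {D1, D2} | {D3} | {D4}
V(D1) = t^(-7/2) - t^(-5/2) + t^(-3/2) - 2t^(-1/2) - t^(3/2)  [11 crossings, <D> = A^-3 + 2A^5 - A^9 + A^13 - A^17, w = +1]
V(D2) = t^(-7/2) - t^(-5/2) + t^(-3/2) - 2t^(-1/2) - t^(3/2)  [13 crossings, <D> = A^-3 + 2A^5 - A^9 + A^13 - A^17, w = +1]
V(D3) = -t^(1/2) - t^(3/2) - t^(5/2) + t^(9/2)  (w +1, c 13, <D> = -A^-15 + A^-7 + A^-3 + A)
V(D4) = -t^(-5/2) - t^(-1/2)  [13 crossings, <D> = A^-7 + A, w = -3]
note: 3 values of V(t) split the 4 diagrams


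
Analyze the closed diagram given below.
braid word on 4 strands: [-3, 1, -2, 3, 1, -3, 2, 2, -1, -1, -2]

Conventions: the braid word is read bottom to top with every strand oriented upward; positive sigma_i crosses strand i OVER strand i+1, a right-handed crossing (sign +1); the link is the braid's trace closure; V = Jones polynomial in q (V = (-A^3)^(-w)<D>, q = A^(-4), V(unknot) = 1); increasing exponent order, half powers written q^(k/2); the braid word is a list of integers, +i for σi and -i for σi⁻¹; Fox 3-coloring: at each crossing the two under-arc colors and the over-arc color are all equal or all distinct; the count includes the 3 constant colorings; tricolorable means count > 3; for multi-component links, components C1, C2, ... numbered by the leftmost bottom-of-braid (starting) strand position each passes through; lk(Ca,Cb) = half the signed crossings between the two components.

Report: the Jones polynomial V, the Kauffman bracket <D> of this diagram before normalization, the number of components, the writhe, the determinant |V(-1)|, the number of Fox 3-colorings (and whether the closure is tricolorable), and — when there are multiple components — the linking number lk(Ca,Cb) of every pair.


V = -q^-3 + 2q^-2 - 2q^-1 + 3 - 2q + 2q^2 - q^3
<D> = A^-15 - 2A^-11 + 2A^-7 - 3A^-3 + 2A - 2A^5 + A^9 (w = -1)
1 component over 11 crossings, w = -1
3 Fox colorings among 3^11, |V(-1)| = 13: not tricolorable
why: palindromic: swapping q for 1/q fixes V


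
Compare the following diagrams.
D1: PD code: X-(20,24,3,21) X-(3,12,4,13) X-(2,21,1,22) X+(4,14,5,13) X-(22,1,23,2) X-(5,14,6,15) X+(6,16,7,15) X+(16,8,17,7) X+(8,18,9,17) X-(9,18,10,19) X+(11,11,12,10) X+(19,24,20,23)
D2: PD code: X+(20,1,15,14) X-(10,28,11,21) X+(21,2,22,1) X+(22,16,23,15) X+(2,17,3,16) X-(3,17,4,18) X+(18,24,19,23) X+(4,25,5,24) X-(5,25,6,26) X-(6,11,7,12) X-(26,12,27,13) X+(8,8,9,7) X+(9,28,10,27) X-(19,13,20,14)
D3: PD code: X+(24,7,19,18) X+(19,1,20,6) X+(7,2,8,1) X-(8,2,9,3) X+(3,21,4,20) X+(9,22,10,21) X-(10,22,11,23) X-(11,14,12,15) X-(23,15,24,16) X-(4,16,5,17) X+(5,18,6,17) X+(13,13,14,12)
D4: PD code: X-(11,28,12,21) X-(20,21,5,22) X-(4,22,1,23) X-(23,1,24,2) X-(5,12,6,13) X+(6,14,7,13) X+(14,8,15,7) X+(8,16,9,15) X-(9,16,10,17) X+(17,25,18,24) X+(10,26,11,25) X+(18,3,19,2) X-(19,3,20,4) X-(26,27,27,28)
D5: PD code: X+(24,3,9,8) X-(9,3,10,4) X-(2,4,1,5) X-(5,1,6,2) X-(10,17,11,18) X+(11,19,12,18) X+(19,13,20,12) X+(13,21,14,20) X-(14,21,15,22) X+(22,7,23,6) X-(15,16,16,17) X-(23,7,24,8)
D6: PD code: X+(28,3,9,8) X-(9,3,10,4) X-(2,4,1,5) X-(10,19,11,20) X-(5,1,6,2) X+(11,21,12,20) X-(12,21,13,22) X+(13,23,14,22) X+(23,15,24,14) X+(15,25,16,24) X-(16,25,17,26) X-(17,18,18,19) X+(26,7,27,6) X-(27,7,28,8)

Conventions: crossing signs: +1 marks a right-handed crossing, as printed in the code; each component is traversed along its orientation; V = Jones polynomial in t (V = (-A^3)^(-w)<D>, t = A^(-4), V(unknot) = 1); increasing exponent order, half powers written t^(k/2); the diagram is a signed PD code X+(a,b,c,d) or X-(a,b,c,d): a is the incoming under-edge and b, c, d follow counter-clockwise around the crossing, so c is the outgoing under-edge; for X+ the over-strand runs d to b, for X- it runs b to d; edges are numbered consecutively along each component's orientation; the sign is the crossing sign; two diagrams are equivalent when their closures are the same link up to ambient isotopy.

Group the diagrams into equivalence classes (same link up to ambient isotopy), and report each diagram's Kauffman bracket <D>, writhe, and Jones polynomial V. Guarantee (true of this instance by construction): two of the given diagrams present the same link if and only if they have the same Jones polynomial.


grouping into links: {D1, D4, D5, D6} | {D2, D3}
V(D1) = t^-3 + t^-2 + t^-1 + 1  (w 0, c 12, <D> = 1 + A^4 + A^8 + A^12)
D2 (bracket A^-6 + A^-2 + A^2 + A^6; 14 crossings at w = +2): V = 1 + t + t^2 + t^3
D3 (bracket A^-6 + A^-2 + A^2 + A^6; 12 crossings at w = +2): V = 1 + t + t^2 + t^3
D4 (bracket A^-6 + A^-2 + A^2 + A^6; 14 crossings at w = -2): V = t^-3 + t^-2 + t^-1 + 1
D5 (bracket A^-6 + A^-2 + A^2 + A^6; 12 crossings at w = -2): V = t^-3 + t^-2 + t^-1 + 1
V(D6) = t^-3 + t^-2 + t^-1 + 1  (w -2, c 14, <D> = A^-6 + A^-2 + A^2 + A^6)
key observation: 2 classes among 6 diagrams; unequal V(t) rules out equality


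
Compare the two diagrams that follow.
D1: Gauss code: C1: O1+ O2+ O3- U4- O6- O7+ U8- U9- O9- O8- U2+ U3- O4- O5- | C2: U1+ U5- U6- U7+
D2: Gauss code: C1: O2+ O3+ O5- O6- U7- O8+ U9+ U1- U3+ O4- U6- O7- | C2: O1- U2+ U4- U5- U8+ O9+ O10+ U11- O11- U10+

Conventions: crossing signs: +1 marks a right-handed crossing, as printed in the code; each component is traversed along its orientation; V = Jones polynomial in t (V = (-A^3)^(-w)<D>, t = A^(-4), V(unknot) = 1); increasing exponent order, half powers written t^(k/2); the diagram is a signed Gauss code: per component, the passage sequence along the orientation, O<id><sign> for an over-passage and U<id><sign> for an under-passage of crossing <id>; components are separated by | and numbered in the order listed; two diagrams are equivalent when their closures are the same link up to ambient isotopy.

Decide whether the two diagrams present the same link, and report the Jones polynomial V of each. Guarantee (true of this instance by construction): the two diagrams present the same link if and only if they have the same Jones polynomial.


equivalent: yes
V(D1) = -t^(-1/2) - t^(1/2)  (w -3, c 9, <D> = A^-11 + A^-7)
V(D2) = -t^(-1/2) - t^(1/2)  (w -1, c 11, <D> = A^-5 + A^-1)
why: from 9 to 11 crossings by R-moves: one link, two diagrams


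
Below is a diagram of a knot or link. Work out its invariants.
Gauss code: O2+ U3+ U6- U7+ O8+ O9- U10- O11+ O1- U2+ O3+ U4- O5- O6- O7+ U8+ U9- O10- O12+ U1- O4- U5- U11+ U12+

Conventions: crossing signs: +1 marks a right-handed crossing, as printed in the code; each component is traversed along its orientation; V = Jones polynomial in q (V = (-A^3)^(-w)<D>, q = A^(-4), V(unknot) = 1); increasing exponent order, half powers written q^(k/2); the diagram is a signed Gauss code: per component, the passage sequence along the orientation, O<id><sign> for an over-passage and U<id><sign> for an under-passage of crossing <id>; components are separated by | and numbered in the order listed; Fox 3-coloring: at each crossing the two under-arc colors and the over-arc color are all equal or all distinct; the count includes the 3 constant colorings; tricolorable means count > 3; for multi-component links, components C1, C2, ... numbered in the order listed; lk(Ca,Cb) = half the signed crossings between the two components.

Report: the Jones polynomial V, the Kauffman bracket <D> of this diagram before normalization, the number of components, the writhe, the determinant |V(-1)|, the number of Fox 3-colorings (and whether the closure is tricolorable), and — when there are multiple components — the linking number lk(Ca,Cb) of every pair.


V(q) = -q^-3 + 2q^-2 - 2q^-1 + 3 - 2q + 2q^2 - q^3
bracket: -A^-12 + 2A^-8 - 2A^-4 + 3 - 2A^4 + 2A^8 - A^12, w = 0
1 component, writhe 0, over 12 crossings
det 13, colorings 3 of 3^12 — not tricolorable
observation: V spans 6 powers of q: at least 6 crossings in any diagram


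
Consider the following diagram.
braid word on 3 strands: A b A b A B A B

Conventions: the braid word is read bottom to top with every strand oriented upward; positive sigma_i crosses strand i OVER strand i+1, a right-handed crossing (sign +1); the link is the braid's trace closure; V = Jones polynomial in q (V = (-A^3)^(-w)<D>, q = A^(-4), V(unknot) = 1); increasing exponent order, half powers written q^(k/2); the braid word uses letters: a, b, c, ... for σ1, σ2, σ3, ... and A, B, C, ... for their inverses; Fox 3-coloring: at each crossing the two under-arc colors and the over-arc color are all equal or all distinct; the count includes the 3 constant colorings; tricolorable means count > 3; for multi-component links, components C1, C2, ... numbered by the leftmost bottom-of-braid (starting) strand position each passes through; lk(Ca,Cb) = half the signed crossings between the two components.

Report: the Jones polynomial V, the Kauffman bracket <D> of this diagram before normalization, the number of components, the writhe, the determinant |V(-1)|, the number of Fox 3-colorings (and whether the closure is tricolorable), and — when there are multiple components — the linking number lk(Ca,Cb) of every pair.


V = -q^-6 + q^-5 - q^-4 + 2q^-3 - q^-2 + q^-1
<D> = A^-8 - A^-4 + 2 - A^4 + A^8 - A^12 (w = -4)
1 component over 8 crossings, w = -4
3 Fox colorings among 3^8, |V(-1)| = 7: not tricolorable
why: det 7 = |V(-1)|; not divisible by 3, so not tricolorable


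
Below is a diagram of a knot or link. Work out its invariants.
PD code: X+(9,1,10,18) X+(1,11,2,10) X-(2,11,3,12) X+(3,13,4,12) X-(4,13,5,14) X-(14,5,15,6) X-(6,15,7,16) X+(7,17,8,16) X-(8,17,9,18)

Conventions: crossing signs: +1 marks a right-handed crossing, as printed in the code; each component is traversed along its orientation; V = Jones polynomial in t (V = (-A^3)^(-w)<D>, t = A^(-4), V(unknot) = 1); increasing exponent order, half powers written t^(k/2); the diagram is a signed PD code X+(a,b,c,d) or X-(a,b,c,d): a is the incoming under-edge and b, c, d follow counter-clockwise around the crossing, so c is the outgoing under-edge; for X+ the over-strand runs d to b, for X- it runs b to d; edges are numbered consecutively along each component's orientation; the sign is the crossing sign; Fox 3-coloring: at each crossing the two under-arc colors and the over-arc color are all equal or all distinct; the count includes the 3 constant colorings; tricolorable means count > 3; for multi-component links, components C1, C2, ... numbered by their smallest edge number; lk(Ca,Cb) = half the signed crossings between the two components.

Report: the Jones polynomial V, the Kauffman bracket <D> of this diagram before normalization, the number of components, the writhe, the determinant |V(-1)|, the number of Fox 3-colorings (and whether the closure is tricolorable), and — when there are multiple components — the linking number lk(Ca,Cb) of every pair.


Jones polynomial: V(t) = 1
<D> = -A^-3; writhe -1
components 1, writhe -1 (9 crossings)
3-colorings: 3 of 3^9, det 1 — not tricolorable
note: det 1 = |V(-1)|; not divisible by 3, so not tricolorable


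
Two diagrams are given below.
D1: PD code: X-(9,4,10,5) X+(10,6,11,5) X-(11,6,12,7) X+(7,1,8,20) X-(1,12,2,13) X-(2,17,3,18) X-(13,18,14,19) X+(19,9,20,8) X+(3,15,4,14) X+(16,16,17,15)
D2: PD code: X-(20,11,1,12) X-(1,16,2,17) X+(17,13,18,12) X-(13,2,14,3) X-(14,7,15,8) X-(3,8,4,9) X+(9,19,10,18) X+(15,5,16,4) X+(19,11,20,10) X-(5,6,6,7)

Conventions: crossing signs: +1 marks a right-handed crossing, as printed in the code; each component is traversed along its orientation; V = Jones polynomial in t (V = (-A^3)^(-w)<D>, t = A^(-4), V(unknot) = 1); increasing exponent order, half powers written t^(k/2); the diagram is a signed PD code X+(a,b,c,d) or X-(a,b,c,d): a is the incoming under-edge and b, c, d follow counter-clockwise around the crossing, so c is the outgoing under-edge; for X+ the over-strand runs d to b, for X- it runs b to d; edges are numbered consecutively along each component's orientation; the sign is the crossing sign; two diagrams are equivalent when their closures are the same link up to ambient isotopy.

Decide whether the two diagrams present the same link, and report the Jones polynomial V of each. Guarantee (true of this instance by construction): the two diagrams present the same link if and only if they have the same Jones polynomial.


same link: yes
V(D1) = t^-2 - t^-1 + 1 - t + t^2  [10 crossings, <D> = A^-8 - A^-4 + 1 - A^4 + A^8, w = 0]
V(D2) = t^-2 - t^-1 + 1 - t + t^2  [10 crossings, <D> = A^-14 - A^-10 + A^-6 - A^-2 + A^2, w = -2]
insight: from 10 to 10 crossings by R-moves: one link, two diagrams


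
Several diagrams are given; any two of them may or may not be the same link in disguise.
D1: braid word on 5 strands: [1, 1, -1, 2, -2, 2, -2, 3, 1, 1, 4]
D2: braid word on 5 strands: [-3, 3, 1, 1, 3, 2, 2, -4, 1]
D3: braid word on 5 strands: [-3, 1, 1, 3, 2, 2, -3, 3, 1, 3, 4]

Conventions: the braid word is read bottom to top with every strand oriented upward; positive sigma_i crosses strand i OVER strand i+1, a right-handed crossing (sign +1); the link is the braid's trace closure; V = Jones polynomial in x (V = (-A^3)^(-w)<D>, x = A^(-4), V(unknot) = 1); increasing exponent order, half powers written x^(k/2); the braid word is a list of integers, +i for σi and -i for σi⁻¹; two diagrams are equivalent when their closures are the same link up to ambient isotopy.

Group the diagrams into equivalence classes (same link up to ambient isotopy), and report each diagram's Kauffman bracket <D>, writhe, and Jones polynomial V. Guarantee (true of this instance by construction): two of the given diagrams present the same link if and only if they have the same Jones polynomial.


equivalence classes: {D1} | {D2, D3}
D1 (bracket -A^-3 + A^5 + A^9 + A^13; 11 crossings at w = +5): V = -x^(1/2) - x^(3/2) - x^(5/2) + x^(9/2)
V(D2) = -x^(3/2) - 2x^(7/2) + x^(9/2) - x^(11/2) + x^(13/2)  [9 crossings, <D> = -A^-11 + A^-7 - A^-3 + 2A + A^9, w = +5]
V(D3) = -x^(3/2) - 2x^(7/2) + x^(9/2) - x^(11/2) + x^(13/2)  (w +7, c 11, <D> = -A^-5 + A^-1 - A^3 + 2A^7 + A^15)
observation: V(x) takes 2 values over 3 diagrams, fixing the grouping


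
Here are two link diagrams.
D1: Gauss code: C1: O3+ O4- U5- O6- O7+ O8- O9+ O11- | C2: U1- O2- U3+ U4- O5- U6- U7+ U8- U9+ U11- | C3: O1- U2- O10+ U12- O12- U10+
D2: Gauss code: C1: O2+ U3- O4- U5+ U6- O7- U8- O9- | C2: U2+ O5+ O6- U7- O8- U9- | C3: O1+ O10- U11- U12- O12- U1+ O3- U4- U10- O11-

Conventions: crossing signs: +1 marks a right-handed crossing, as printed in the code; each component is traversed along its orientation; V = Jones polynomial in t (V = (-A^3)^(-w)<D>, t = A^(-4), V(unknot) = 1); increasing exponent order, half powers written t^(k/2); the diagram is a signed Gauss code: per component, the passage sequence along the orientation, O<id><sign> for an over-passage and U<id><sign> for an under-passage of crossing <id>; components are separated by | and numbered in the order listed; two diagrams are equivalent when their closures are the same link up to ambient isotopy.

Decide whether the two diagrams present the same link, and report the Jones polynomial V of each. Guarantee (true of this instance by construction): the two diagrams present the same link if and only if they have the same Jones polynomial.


same link: yes
V(D1) = t^-5 + 2t^-3 + t^-1  [12 crossings, <D> = A^-8 + 2 + A^8, w = -4]
V(D2) = t^-5 + 2t^-3 + t^-1  [12 crossings, <D> = A^-14 + 2A^-6 + A^2, w = -6]
insight: from 12 to 12 crossings by R-moves: one link, two diagrams


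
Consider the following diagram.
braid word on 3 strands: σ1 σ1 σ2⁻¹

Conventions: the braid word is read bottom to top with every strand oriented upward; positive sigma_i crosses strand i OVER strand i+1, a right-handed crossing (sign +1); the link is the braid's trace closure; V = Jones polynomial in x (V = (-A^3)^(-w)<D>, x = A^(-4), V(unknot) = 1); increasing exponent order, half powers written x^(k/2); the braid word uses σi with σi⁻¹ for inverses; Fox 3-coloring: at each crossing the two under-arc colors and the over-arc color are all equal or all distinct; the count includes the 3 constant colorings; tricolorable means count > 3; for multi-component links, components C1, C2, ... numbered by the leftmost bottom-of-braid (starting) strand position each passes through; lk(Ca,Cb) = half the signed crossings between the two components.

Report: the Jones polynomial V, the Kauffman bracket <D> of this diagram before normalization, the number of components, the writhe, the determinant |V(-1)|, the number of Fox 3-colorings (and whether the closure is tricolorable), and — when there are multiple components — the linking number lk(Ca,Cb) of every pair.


V(x) = -x^(1/2) - x^(5/2)
bracket: A^-7 + A, w = +1
2 components, writhe +1, over 3 crossings
lk(C1,C2) = +1
det 2, colorings 3 of 3^3 — not tricolorable
observation: the span of V is 2, within the link bound 3 + 2 - 1


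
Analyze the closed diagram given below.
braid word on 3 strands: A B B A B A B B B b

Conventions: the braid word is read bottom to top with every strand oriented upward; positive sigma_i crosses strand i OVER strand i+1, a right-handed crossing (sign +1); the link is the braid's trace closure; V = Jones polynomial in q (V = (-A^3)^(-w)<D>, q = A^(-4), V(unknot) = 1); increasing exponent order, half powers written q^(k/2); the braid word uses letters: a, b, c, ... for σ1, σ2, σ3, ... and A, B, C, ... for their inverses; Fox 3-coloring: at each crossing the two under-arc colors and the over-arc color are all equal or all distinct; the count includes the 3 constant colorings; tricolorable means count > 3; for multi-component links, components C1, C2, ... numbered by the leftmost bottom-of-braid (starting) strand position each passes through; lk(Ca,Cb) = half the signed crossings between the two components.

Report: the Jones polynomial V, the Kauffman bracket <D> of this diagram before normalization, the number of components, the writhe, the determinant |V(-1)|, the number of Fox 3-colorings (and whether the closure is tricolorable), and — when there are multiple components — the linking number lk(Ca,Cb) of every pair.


Jones polynomial: V(q) = -q^-8 + q^-5 + q^-3
<D> = A^-12 + A^-4 - A^8; writhe -8
components 1, writhe -8 (10 crossings)
3-colorings: 9 of 3^10, det 3 — tricolorable
note: inverse pairs cancel, leaving σ1⁻¹ σ2⁻¹ σ2⁻¹ σ1⁻¹ σ2⁻¹ σ1⁻¹ σ2⁻¹ σ2⁻¹


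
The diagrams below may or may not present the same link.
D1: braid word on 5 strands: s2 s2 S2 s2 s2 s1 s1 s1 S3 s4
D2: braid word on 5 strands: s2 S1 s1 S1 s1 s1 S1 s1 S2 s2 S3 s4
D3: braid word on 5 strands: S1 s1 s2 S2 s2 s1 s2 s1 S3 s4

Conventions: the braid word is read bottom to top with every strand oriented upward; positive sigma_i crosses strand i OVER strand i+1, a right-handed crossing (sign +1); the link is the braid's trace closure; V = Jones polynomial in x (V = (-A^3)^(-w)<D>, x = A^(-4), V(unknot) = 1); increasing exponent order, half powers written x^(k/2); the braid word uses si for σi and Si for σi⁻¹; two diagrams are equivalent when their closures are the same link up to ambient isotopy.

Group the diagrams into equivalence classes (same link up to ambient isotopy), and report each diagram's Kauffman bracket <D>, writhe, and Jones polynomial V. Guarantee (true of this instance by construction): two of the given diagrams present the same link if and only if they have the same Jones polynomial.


grouping into links: {D1} | {D2} | {D3}
V(D1) = x^2 + 2x^4 - 2x^5 + x^6 - 2x^7 + x^8  (w +6, c 10, <D> = A^-14 - 2A^-10 + A^-6 - 2A^-2 + 2A^2 + A^10)
V(D2) = 1  (w +2, c 12, <D> = A^6)
V(D3) = x + x^3 - x^4  (w +4, c 10, <D> = -A^-4 + 1 + A^8)
key observation: comparing 3 Jones polynomials yields 3 groups


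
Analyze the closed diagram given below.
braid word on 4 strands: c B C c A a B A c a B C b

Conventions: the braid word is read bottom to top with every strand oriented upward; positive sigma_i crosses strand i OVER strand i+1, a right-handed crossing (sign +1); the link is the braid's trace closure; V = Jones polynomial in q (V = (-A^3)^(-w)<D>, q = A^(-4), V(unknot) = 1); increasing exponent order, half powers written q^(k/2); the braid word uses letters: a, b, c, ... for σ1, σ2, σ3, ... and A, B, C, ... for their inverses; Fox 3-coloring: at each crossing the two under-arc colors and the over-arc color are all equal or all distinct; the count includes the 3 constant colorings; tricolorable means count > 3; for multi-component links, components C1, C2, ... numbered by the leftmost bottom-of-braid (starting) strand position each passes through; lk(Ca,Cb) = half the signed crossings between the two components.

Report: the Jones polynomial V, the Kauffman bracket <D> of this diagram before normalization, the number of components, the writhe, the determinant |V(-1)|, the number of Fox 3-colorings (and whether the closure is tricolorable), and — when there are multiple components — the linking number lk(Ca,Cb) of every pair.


V(q) = -q^-4 + q^-1 + 2 + q + q^2
bracket: -A^-11 - A^-7 - 2A^-3 - A + A^13, w = -1
3 components, writhe -1, over 13 crossings
lk(C1,C2) = 0
linking number lk(C1,C3) = 0
lk(C2,C3): +1
det 0, colorings 27 of 3^13 — tricolorable
observation: w = -1 (over 13 crossings) is diagram-only; (-A^3)^(1) removes it from V


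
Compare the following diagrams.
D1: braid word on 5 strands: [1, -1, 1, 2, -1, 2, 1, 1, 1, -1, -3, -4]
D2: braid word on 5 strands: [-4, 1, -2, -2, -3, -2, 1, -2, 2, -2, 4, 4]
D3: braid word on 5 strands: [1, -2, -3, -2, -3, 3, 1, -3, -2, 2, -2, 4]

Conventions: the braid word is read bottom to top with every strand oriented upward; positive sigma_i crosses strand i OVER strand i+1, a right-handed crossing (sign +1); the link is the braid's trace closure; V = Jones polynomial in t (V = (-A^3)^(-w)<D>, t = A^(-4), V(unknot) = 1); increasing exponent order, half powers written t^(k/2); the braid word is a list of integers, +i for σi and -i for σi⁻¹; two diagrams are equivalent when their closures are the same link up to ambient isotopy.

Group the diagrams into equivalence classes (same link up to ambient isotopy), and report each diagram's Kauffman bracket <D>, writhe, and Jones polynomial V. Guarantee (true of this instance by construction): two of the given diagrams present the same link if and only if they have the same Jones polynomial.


classes: {D1} | {D2, D3}
V(D1) = t - t^2 + 2t^3 - t^4 + t^5 - t^6  [12 crossings, <D> = -A^-18 + A^-14 - A^-10 + 2A^-6 - A^-2 + A^2, w = +2]
D2 (bracket A^-10 - A^-6 + 2A^-2 - 2A^2 + 2A^6 - 2A^10 + A^14; 12 crossings at w = -2): V = t^-5 - 2t^-4 + 2t^-3 - 2t^-2 + 2t^-1 - 1 + t
D3 (bracket A^-10 - A^-6 + 2A^-2 - 2A^2 + 2A^6 - 2A^10 + A^14; 12 crossings at w = -2): V = t^-5 - 2t^-4 + 2t^-3 - 2t^-2 + 2t^-1 - 1 + t
note: comparing 3 Jones polynomials yields 2 groups


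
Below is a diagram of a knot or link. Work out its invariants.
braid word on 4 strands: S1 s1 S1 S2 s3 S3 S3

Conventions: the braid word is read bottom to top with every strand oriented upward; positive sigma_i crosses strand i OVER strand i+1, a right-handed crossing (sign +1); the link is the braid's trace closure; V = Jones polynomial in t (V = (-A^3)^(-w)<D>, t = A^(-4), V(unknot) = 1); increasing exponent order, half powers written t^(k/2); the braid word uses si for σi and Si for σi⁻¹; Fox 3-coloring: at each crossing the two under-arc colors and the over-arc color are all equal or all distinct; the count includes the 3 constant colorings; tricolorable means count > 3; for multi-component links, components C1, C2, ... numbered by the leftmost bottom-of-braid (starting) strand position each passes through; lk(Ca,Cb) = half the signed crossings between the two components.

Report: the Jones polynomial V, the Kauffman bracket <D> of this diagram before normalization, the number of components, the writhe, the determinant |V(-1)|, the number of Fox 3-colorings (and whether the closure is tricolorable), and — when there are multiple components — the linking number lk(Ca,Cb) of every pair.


V(t) = 1
bracket: -A^-9, w = -3
1 component, writhe -3, over 7 crossings
det 1, colorings 3 of 3^7 — not tricolorable
observation: w = -3 shifts under R1 moves; the (-A^3)^(3) factor cancels that in V


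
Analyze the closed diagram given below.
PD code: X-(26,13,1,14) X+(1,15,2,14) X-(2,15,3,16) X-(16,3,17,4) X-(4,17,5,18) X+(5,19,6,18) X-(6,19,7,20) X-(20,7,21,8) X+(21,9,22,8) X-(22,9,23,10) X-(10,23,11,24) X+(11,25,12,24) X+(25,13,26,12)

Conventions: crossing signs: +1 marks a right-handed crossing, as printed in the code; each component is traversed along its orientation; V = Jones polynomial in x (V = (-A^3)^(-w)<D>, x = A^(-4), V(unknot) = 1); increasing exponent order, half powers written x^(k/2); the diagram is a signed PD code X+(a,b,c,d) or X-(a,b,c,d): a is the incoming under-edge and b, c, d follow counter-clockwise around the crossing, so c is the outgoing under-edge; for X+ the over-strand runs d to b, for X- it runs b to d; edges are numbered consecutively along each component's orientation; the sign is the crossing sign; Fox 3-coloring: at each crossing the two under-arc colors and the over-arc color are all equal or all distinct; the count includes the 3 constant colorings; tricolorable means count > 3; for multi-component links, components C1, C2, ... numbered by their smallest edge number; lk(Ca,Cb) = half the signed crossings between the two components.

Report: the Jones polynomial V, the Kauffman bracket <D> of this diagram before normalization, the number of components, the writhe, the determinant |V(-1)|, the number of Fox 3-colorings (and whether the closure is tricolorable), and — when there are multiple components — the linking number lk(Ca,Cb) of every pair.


V(x) = -x^-4 + x^-3 + x^-1
bracket: -A^-5 - A^3 + A^7, w = -3
1 component, writhe -3, over 13 crossings
det 3, colorings 9 of 3^13 — tricolorable
observation: V spans 3 powers of x: at least 3 crossings in any diagram


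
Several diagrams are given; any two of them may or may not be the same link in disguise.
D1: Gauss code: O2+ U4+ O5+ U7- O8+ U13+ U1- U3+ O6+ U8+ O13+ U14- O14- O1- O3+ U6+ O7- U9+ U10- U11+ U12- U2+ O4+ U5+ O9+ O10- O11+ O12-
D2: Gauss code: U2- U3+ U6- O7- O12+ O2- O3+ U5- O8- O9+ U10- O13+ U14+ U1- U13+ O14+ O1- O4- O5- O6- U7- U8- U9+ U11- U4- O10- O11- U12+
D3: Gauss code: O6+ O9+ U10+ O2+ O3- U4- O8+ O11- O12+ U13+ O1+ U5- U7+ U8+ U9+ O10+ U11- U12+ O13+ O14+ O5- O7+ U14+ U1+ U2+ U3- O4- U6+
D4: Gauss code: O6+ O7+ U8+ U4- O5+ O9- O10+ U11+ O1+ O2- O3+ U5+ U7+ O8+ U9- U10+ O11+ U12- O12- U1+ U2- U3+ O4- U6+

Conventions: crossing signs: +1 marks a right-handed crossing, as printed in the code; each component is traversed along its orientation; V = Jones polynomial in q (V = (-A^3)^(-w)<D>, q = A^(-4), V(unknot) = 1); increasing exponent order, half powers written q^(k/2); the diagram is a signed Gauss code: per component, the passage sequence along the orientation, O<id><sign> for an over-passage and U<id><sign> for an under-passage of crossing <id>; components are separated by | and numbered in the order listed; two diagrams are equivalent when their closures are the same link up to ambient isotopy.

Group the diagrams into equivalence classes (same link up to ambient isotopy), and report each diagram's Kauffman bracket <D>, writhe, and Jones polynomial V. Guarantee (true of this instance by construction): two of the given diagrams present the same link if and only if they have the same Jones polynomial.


grouping into links: {D1} | {D2} | {D3, D4}
V(D1) = q^2 + 2q^4 - 2q^5 + q^6 - 2q^7 + q^8  (w +4, c 14, <D> = A^-20 - 2A^-16 + A^-12 - 2A^-8 + 2A^-4 + A^4)
V(D2) = -q^-6 + q^-5 - q^-4 + 2q^-3 - q^-2 + q^-1  (w -4, c 14, <D> = A^-8 - A^-4 + 2 - A^4 + A^8 - A^12)
D3 (bracket -A^-6 + A^-2 - A^2 + 2A^6 - A^10 + A^14; 14 crossings at w = +6): V = q - q^2 + 2q^3 - q^4 + q^5 - q^6
V(D4) = q - q^2 + 2q^3 - q^4 + q^5 - q^6  (w +4, c 12, <D> = -A^-12 + A^-8 - A^-4 + 2 - A^4 + A^8)
why: comparing 4 Jones polynomials yields 3 groups


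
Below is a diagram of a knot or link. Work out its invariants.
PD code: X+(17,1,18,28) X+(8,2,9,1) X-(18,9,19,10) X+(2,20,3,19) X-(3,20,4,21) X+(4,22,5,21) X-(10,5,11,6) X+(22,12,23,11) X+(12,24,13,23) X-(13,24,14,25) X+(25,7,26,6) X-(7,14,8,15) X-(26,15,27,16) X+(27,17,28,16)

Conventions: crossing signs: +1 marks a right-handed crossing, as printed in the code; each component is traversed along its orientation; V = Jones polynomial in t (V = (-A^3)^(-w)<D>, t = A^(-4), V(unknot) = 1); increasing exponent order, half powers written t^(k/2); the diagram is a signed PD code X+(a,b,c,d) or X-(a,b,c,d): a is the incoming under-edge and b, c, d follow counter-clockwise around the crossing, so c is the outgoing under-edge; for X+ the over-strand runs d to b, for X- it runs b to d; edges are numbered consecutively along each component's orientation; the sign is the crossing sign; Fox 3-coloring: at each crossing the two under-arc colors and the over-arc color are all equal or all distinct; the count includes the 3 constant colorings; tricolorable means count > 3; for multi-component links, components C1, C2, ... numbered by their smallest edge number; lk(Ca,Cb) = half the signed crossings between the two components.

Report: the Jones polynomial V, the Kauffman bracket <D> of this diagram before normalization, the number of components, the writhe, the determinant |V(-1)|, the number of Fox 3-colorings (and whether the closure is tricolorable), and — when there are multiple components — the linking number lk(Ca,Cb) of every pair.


V = -t^-1 + 2 - t + 2t^2 - t^3 + t^4 - t^5
<D> = -A^-14 + A^-10 - A^-6 + 2A^-2 - A^2 + 2A^6 - A^10 (w = +2)
1 component over 14 crossings, w = +2
9 Fox colorings among 3^14, |V(-1)| = 9: tricolorable
why: the span of V is 6, forcing >= 6 crossings in any diagram


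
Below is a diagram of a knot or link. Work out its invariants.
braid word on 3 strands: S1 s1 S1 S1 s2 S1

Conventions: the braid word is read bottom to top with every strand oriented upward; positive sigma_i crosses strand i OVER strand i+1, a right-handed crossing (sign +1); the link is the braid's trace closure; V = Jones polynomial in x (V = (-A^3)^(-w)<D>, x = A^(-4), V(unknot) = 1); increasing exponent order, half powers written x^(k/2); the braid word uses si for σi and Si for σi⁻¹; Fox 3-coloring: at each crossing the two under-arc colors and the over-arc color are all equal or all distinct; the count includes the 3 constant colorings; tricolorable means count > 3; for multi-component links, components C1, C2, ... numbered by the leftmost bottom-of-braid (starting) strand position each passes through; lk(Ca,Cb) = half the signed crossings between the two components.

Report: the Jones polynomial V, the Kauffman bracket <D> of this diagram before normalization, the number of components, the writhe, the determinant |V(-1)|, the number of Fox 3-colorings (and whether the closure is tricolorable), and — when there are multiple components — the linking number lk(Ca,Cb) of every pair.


V = -x^-4 + x^-3 + x^-1
<D> = A^-2 + A^6 - A^10 (w = -2)
1 component over 6 crossings, w = -2
9 Fox colorings among 3^6, |V(-1)| = 3: tricolorable
why: w = -2 (over 6 crossings) is diagram-only; (-A^3)^(2) removes it from V


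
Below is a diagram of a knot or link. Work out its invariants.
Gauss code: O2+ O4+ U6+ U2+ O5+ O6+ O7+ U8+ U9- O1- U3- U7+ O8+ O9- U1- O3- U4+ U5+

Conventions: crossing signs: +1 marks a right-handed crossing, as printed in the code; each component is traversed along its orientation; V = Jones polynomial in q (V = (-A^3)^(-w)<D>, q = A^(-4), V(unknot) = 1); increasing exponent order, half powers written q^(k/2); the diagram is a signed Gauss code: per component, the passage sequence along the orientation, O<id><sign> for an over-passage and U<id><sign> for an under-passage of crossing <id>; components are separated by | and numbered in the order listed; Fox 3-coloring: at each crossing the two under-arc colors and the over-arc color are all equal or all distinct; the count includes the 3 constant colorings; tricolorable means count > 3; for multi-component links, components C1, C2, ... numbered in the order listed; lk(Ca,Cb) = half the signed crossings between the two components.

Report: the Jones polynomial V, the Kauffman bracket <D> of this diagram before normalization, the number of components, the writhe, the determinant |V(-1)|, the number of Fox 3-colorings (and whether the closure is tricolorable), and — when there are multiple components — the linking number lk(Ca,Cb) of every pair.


V = q + q^3 - q^4
<D> = A^-7 - A^-3 - A^5 (w = +3)
1 component over 9 crossings, w = +3
9 Fox colorings among 3^9, |V(-1)| = 3: tricolorable
why: w = +3 shifts under R1 moves; the (-A^3)^(-3) factor cancels that in V


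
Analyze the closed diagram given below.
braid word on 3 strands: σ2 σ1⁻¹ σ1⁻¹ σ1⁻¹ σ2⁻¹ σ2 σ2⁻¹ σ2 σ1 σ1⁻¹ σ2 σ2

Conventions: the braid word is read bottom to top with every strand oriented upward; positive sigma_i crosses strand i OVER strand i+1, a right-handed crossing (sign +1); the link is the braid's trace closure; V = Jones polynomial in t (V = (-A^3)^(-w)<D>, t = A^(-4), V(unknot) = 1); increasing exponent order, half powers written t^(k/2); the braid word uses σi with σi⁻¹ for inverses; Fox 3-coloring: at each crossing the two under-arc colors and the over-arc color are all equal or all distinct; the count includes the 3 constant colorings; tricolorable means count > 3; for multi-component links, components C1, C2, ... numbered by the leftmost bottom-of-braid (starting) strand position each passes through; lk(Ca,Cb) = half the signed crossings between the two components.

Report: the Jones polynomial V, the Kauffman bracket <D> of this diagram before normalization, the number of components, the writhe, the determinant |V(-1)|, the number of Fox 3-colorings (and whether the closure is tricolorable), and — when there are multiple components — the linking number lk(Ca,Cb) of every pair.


V = -t^-3 + t^-2 - t^-1 + 3 - t + t^2 - t^3
<D> = -A^-12 + A^-8 - A^-4 + 3 - A^4 + A^8 - A^12 (w = 0)
1 component over 12 crossings, w = 0
27 Fox colorings among 3^12, |V(-1)| = 9: tricolorable
why: w = 0 shifts under R1 moves; the (-A^3)^(0) factor cancels that in V
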